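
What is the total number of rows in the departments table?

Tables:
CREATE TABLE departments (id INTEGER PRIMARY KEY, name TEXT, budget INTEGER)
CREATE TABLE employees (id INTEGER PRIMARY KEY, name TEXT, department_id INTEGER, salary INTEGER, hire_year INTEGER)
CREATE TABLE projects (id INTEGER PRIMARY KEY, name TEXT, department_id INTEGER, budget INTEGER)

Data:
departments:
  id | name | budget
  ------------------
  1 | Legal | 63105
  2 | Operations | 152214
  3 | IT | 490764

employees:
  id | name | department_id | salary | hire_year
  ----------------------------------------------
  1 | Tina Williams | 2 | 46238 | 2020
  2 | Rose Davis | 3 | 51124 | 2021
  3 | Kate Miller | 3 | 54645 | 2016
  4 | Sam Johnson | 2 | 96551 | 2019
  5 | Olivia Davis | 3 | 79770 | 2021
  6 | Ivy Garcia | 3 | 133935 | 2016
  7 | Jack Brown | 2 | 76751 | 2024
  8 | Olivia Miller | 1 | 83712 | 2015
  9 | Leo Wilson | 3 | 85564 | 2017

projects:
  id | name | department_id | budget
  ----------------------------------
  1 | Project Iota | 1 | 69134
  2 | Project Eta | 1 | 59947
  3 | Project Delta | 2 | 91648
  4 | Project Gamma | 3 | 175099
SELECT COUNT(*) FROM departments

Execution result:
3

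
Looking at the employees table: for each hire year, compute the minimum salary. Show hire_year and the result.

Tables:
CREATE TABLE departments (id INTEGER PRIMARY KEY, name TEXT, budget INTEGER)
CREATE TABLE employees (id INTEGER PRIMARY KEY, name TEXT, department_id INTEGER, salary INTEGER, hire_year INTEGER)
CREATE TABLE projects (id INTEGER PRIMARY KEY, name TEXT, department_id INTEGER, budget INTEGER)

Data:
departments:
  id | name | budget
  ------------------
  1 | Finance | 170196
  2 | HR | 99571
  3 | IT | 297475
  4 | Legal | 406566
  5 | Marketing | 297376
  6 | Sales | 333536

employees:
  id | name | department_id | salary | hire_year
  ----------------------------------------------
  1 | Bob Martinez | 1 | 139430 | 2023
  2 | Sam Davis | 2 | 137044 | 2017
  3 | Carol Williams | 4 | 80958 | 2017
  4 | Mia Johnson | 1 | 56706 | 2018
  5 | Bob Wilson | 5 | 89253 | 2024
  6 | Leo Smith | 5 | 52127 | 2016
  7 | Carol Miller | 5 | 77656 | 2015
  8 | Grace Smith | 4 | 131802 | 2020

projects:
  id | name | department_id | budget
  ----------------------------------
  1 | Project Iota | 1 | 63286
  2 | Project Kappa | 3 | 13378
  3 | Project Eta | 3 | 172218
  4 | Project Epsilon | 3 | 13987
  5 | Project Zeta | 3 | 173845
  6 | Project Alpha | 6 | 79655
SELECT hire_year, MIN(salary) AS min_salary FROM employees GROUP BY hire_year

Execution result:
hire_year | min_salary
2015 | 77656
2016 | 52127
2017 | 80958
2018 | 56706
2020 | 131802
2023 | 139430
2024 | 89253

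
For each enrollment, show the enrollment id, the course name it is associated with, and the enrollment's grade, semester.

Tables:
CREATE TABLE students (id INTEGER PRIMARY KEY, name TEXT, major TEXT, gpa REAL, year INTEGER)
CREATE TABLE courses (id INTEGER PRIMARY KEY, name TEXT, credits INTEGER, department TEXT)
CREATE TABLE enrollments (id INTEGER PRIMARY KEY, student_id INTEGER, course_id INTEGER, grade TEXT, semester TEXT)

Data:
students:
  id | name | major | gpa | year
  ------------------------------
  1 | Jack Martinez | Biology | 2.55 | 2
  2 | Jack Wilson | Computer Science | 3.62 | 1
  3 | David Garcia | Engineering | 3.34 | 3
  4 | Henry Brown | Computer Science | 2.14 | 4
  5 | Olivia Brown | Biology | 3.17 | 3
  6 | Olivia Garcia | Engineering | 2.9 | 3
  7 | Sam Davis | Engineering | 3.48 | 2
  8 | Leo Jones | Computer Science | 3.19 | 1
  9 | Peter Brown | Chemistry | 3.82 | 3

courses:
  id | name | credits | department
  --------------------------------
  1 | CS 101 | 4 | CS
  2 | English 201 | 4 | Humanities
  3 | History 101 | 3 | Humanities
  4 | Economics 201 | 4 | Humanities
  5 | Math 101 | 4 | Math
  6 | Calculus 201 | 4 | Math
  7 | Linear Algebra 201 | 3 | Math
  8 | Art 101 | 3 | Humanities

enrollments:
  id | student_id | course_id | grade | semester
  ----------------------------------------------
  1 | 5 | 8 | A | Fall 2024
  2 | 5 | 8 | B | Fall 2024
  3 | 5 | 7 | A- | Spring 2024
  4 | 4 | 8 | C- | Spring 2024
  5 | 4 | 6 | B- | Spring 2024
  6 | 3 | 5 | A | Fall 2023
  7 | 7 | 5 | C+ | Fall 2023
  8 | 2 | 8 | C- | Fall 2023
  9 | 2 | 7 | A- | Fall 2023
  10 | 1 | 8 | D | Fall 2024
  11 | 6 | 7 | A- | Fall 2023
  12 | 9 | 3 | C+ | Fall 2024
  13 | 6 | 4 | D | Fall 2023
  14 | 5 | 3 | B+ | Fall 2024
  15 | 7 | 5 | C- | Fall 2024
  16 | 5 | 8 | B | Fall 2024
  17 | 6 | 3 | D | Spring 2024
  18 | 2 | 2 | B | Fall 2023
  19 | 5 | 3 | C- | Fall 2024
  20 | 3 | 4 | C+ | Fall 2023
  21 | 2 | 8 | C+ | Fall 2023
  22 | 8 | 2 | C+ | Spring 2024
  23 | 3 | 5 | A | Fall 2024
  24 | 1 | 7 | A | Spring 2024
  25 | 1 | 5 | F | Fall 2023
SELECT c.id, p.name AS course, c.grade, c.semester FROM enrollments c JOIN courses p ON c.course_id = p.id

Execution result:
id | course | grade | semester
1 | Art 101 | A | Fall 2024
2 | Art 101 | B | Fall 2024
3 | Linear Algebra 201 | A- | Spring 2024
4 | Art 101 | C- | Spring 2024
5 | Calculus 201 | B- | Spring 2024
6 | Math 101 | A | Fall 2023
7 | Math 101 | C+ | Fall 2023
8 | Art 101 | C- | Fall 2023
9 | Linear Algebra 201 | A- | Fall 2023
10 | Art 101 | D | Fall 2024
11 | Linear Algebra 201 | A- | Fall 2023
12 | History 101 | C+ | Fall 2024
13 | Economics 201 | D | Fall 2023
14 | History 101 | B+ | Fall 2024
15 | Math 101 | C- | Fall 2024
16 | Art 101 | B | Fall 2024
17 | History 101 | D | Spring 2024
18 | English 201 | B | Fall 2023
19 | History 101 | C- | Fall 2024
20 | Economics 201 | C+ | Fall 2023
21 | Art 101 | C+ | Fall 2023
22 | English 201 | C+ | Spring 2024
23 | Math 101 | A | Fall 2024
24 | Linear Algebra 201 | A | Spring 2024
25 | Math 101 | F | Fall 2023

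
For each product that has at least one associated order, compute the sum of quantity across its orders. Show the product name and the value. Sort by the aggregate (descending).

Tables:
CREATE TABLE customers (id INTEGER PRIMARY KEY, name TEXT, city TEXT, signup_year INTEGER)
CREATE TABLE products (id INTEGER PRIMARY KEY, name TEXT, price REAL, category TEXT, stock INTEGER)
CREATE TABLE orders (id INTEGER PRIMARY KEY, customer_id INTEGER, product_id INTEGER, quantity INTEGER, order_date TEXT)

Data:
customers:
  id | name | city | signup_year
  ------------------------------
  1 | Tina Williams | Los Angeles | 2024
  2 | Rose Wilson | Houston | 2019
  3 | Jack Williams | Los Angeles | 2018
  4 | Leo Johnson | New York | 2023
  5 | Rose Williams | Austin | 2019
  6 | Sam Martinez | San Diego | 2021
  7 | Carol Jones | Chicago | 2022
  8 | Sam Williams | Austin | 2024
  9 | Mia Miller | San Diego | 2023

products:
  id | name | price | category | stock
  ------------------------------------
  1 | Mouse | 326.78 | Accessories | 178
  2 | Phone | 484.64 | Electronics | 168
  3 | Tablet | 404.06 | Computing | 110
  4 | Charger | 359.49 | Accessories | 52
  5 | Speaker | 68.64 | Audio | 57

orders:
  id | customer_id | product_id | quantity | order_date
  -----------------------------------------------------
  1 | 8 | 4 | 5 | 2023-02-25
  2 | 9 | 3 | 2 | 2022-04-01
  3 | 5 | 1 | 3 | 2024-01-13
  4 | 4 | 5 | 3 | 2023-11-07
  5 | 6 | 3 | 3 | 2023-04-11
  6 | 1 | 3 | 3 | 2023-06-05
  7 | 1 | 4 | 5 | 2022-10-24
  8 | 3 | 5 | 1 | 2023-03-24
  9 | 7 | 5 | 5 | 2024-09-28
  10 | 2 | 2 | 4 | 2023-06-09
SELECT p.name, SUM(c.quantity) AS sum_quantity FROM orders c JOIN products p ON c.product_id = p.id GROUP BY p.id, p.name ORDER BY sum_quantity DESC

Execution result:
name | sum_quantity
Charger | 10
Speaker | 9
Tablet | 8
Phone | 4
Mouse | 3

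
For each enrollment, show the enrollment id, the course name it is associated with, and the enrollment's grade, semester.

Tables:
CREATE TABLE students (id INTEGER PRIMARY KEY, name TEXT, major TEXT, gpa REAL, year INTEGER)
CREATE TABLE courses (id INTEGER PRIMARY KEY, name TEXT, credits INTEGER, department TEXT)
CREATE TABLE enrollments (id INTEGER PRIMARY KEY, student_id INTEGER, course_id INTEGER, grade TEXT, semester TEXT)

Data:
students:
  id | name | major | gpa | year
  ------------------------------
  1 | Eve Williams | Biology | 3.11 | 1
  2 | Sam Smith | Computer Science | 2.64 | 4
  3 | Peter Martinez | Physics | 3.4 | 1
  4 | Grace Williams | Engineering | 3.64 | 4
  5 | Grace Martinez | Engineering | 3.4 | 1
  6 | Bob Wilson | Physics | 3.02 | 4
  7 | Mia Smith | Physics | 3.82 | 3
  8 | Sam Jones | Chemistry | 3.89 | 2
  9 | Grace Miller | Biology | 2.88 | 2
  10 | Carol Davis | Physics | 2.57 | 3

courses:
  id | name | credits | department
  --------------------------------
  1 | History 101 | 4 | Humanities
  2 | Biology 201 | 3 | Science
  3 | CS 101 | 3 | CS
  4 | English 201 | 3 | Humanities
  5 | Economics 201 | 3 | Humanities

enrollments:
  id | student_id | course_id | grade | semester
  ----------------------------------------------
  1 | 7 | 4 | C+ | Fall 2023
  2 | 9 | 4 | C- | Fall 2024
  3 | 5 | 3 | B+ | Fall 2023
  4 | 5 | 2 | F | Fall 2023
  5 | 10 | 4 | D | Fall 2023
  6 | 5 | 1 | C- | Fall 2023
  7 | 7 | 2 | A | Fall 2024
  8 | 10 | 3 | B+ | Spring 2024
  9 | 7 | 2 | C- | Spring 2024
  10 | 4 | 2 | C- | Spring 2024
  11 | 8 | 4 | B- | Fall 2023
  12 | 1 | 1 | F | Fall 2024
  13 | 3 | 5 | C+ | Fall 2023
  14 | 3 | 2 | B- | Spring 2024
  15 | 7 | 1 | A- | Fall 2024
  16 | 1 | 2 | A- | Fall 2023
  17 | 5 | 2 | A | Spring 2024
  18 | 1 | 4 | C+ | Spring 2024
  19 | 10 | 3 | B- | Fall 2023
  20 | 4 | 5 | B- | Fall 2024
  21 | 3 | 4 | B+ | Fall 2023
SELECT c.id, p.name AS course, c.grade, c.semester FROM enrollments c JOIN courses p ON c.course_id = p.id

Execution result:
id | course | grade | semester
1 | English 201 | C+ | Fall 2023
2 | English 201 | C- | Fall 2024
3 | CS 101 | B+ | Fall 2023
4 | Biology 201 | F | Fall 2023
5 | English 201 | D | Fall 2023
6 | History 101 | C- | Fall 2023
7 | Biology 201 | A | Fall 2024
8 | CS 101 | B+ | Spring 2024
9 | Biology 201 | C- | Spring 2024
10 | Biology 201 | C- | Spring 2024
11 | English 201 | B- | Fall 2023
12 | History 101 | F | Fall 2024
13 | Economics 201 | C+ | Fall 2023
14 | Biology 201 | B- | Spring 2024
15 | History 101 | A- | Fall 2024
16 | Biology 201 | A- | Fall 2023
17 | Biology 201 | A | Spring 2024
18 | English 201 | C+ | Spring 2024
19 | CS 101 | B- | Fall 2023
20 | Economics 201 | B- | Fall 2024
21 | English 201 | B+ | Fall 2023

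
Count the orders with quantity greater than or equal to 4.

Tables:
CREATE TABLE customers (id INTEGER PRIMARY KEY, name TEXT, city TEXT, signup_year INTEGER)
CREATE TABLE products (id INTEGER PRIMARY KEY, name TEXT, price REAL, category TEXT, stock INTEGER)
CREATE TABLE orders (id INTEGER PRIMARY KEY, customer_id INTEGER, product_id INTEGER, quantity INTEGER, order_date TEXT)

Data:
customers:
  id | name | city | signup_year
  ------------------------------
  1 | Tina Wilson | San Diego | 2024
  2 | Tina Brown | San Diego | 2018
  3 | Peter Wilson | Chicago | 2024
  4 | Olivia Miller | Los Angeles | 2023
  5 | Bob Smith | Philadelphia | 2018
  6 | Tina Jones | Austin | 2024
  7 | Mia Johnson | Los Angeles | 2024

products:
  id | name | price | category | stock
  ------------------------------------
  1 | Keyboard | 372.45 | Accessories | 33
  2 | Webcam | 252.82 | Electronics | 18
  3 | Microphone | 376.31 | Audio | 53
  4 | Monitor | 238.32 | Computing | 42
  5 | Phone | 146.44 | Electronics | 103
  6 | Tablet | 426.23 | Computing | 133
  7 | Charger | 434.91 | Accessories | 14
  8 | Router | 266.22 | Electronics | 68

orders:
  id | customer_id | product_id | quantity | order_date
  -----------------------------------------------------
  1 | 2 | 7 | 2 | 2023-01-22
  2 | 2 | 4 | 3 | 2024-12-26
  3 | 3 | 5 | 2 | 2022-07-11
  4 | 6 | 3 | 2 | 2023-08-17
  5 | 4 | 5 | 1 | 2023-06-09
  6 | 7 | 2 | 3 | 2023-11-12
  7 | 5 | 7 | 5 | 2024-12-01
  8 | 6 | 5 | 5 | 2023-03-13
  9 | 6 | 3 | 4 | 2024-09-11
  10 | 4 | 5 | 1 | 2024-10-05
SELECT COUNT(*) FROM orders WHERE quantity >= 4

Execution result:
3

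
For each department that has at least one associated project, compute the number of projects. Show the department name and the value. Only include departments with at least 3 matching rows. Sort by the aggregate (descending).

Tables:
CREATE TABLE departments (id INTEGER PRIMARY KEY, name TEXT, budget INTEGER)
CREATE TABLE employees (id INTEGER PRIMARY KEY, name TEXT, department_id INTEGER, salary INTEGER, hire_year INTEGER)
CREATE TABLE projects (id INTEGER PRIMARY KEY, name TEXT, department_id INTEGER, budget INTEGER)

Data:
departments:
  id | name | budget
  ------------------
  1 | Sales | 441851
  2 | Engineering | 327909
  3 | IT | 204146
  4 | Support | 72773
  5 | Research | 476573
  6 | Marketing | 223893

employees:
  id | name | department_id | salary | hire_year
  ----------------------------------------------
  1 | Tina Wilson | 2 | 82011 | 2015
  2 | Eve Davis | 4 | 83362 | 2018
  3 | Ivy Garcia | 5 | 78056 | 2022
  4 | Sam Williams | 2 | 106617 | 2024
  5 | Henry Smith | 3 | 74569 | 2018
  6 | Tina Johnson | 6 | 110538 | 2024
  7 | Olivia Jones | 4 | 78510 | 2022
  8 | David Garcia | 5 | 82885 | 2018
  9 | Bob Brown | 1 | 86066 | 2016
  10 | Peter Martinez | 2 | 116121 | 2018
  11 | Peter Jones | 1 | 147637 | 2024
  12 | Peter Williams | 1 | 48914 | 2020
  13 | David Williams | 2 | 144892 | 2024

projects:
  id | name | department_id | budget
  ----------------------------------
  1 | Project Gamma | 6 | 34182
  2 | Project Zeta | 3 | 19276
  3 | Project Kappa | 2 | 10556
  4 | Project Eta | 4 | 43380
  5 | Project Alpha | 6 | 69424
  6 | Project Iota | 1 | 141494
SELECT p.name, COUNT(*) AS n FROM projects c JOIN departments p ON c.department_id = p.id GROUP BY p.id, p.name HAVING COUNT(*) >= 3 ORDER BY n DESC

Execution result:
(no rows)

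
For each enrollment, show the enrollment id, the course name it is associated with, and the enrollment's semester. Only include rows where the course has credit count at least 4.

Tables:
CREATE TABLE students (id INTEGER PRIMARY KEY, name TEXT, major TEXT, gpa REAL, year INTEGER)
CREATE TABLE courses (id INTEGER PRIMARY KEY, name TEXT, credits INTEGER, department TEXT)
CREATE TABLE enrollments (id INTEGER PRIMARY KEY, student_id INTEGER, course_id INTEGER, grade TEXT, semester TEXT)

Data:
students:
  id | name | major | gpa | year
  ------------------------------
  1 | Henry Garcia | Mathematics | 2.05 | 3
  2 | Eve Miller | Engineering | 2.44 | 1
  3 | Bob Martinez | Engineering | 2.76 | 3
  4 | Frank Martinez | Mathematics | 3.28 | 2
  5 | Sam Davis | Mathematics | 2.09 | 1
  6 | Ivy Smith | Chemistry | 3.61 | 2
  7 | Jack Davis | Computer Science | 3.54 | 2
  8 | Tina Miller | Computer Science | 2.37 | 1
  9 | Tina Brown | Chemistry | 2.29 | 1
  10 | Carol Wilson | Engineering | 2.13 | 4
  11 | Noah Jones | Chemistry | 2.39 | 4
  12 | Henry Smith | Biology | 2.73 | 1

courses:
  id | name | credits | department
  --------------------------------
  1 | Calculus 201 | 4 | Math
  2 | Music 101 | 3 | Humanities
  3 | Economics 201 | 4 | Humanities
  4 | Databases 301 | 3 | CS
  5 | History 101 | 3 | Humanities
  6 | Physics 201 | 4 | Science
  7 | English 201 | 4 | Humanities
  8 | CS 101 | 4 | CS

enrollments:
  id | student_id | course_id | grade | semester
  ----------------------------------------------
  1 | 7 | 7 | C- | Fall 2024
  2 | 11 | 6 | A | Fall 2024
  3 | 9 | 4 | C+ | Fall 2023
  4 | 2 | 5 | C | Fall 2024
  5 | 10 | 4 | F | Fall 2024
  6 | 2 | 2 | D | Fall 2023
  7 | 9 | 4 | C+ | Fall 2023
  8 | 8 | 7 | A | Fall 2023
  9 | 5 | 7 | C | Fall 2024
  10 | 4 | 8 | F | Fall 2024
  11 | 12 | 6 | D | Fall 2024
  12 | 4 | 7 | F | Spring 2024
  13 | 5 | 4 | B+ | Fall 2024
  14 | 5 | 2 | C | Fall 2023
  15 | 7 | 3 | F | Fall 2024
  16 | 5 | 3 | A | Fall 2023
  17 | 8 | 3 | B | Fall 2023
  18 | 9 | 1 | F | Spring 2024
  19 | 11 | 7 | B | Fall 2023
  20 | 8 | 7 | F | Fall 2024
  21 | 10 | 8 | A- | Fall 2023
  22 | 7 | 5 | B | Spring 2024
SELECT c.id, p.name AS course, c.semester FROM enrollments c JOIN courses p ON c.course_id = p.id WHERE p.credits >= 4

Execution result:
id | course | semester
1 | English 201 | Fall 2024
2 | Physics 201 | Fall 2024
8 | English 201 | Fall 2023
9 | English 201 | Fall 2024
10 | CS 101 | Fall 2024
11 | Physics 201 | Fall 2024
12 | English 201 | Spring 2024
15 | Economics 201 | Fall 2024
16 | Economics 201 | Fall 2023
17 | Economics 201 | Fall 2023
18 | Calculus 201 | Spring 2024
19 | English 201 | Fall 2023
20 | English 201 | Fall 2024
21 | CS 101 | Fall 2023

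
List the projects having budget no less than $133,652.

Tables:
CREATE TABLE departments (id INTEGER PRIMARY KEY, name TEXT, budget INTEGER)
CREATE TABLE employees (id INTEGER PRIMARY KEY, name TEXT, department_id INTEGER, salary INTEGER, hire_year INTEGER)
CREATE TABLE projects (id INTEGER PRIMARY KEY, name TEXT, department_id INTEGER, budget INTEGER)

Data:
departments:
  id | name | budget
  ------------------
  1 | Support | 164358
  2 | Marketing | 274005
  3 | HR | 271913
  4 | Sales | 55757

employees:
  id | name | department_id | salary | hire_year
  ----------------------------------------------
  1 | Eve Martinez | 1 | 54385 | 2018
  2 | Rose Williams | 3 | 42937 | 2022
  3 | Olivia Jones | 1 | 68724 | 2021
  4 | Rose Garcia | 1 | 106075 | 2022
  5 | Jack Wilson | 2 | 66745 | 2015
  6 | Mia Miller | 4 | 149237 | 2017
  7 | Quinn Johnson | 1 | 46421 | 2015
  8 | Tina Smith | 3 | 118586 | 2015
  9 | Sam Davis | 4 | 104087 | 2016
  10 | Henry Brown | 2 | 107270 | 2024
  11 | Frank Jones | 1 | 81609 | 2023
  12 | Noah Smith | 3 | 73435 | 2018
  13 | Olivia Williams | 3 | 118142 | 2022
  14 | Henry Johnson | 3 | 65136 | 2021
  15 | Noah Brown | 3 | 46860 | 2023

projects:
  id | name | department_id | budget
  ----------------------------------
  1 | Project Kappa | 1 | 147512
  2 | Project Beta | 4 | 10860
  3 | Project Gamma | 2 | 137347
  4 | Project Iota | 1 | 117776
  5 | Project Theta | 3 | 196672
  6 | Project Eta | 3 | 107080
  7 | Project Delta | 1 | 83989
SELECT name, budget FROM projects WHERE budget >= 133652

Execution result:
name | budget
Project Kappa | 147512
Project Gamma | 137347
Project Theta | 196672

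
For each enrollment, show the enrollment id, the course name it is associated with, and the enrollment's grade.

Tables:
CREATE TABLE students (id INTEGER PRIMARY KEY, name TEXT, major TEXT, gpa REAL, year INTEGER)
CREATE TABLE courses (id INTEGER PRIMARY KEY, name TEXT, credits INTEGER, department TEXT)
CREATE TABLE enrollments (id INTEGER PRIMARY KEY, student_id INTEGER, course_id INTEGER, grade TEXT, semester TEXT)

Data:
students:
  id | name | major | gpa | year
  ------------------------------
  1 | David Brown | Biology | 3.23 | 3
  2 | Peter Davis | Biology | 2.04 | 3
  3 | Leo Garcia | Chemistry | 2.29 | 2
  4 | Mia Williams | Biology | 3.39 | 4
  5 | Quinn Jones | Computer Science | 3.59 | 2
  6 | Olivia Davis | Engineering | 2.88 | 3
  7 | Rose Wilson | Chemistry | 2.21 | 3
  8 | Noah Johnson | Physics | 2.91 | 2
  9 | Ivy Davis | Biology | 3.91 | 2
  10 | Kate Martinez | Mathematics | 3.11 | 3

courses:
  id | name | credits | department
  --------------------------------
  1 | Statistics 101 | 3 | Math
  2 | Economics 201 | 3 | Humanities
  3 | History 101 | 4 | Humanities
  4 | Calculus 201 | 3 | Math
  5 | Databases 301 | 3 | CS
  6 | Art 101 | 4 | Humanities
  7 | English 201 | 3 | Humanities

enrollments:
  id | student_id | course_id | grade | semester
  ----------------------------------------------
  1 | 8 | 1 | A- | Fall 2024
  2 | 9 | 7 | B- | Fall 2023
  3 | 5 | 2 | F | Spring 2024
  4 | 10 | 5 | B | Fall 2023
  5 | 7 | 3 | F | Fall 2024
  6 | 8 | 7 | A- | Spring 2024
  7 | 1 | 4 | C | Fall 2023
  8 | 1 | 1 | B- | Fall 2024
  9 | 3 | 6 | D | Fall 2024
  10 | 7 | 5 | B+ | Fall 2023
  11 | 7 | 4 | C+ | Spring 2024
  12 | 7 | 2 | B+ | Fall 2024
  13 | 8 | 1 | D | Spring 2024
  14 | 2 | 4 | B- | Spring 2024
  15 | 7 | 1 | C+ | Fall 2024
SELECT c.id, p.name AS course, c.grade FROM enrollments c JOIN courses p ON c.course_id = p.id

Execution result:
id | course | grade
1 | Statistics 101 | A-
2 | English 201 | B-
3 | Economics 201 | F
4 | Databases 301 | B
5 | History 101 | F
6 | English 201 | A-
7 | Calculus 201 | C
8 | Statistics 101 | B-
9 | Art 101 | D
10 | Databases 301 | B+
11 | Calculus 201 | C+
12 | Economics 201 | B+
13 | Statistics 101 | D
14 | Calculus 201 | B-
15 | Statistics 101 | C+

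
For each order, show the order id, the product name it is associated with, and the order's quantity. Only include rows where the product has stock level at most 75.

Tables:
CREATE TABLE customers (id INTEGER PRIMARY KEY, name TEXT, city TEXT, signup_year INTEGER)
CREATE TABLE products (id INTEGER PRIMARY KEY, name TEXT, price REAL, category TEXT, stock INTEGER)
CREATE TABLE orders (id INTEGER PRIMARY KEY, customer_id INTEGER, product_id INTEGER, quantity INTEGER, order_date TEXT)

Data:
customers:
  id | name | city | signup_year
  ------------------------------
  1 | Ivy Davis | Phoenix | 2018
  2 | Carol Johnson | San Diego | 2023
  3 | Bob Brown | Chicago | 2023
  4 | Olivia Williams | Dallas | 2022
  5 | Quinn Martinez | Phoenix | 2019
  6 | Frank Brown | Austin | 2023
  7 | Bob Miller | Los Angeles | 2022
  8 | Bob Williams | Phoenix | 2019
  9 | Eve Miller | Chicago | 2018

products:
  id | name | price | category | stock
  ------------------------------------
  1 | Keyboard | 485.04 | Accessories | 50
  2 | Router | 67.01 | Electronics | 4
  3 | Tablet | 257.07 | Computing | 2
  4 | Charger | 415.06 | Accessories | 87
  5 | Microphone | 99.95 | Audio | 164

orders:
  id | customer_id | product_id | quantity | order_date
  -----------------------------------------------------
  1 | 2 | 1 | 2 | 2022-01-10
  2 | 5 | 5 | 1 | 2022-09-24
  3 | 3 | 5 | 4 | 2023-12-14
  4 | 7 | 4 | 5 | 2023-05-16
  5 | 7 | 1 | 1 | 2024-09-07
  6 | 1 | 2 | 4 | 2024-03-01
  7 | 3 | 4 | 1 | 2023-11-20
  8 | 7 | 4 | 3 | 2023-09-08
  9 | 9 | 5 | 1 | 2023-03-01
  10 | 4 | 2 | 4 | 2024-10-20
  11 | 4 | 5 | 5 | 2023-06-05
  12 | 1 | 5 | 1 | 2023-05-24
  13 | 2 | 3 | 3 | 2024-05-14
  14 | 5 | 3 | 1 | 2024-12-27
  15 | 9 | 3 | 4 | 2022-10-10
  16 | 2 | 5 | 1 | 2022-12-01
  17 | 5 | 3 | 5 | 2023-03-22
SELECT c.id, p.name AS product, c.quantity FROM orders c JOIN products p ON c.product_id = p.id WHERE p.stock <= 75

Execution result:
id | product | quantity
1 | Keyboard | 2
5 | Keyboard | 1
6 | Router | 4
10 | Router | 4
13 | Tablet | 3
14 | Tablet | 1
15 | Tablet | 4
17 | Tablet | 5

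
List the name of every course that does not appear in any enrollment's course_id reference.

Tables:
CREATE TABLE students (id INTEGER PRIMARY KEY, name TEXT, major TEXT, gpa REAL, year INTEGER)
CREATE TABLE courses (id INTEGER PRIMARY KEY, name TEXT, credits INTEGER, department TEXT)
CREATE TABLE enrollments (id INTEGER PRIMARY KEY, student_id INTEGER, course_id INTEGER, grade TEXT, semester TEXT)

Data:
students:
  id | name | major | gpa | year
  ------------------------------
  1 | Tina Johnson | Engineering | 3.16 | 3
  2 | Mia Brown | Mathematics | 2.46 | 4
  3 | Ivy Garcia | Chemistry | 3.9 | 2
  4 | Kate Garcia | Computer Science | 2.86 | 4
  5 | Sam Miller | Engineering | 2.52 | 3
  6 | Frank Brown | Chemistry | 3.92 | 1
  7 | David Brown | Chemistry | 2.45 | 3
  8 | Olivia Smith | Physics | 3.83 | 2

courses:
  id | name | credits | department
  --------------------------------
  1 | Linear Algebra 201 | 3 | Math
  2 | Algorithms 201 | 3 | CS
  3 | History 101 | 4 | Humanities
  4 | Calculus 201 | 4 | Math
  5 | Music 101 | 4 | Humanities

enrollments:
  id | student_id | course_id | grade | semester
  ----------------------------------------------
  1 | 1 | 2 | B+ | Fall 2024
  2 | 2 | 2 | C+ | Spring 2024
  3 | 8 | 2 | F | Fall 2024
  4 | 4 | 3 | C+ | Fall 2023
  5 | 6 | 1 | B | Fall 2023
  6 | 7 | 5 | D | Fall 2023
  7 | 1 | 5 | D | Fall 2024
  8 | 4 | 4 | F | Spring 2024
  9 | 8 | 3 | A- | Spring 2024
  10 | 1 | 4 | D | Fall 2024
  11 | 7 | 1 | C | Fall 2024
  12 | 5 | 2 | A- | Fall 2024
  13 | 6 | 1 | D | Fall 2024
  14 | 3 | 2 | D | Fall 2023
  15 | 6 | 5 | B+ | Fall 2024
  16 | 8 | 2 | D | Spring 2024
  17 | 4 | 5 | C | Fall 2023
SELECT p.name FROM courses p LEFT JOIN enrollments c ON c.course_id = p.id WHERE c.id IS NULL

Execution result:
(no rows)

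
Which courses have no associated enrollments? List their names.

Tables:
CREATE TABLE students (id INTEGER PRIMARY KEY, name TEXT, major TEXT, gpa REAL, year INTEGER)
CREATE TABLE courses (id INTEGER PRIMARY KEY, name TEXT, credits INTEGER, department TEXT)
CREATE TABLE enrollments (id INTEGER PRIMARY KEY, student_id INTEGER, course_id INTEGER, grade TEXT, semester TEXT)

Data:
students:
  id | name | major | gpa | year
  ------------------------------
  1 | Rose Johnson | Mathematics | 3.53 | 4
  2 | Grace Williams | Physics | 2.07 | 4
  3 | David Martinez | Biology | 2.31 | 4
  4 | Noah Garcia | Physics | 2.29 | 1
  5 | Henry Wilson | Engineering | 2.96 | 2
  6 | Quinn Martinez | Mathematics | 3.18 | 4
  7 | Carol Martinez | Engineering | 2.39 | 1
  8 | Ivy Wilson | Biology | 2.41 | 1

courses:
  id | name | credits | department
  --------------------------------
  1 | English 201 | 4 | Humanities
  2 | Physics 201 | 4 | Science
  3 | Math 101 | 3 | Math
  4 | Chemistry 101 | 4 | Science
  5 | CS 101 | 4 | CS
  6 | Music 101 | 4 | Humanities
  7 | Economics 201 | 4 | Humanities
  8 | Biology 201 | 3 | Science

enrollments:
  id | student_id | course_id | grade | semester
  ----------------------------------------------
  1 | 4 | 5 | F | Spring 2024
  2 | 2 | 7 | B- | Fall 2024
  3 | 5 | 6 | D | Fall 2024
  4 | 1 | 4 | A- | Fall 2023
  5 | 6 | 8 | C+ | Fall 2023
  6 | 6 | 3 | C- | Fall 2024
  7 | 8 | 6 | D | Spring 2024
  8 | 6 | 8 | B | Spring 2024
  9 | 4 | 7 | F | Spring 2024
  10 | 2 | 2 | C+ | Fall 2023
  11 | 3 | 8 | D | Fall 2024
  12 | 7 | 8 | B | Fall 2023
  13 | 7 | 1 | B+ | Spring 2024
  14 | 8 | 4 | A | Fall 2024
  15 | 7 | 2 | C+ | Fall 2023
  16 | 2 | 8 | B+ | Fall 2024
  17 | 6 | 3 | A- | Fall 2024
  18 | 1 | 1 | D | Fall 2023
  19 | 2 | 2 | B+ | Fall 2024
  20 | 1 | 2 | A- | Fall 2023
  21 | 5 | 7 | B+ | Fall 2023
SELECT p.name FROM courses p LEFT JOIN enrollments c ON c.course_id = p.id WHERE c.id IS NULL

Execution result:
(no rows)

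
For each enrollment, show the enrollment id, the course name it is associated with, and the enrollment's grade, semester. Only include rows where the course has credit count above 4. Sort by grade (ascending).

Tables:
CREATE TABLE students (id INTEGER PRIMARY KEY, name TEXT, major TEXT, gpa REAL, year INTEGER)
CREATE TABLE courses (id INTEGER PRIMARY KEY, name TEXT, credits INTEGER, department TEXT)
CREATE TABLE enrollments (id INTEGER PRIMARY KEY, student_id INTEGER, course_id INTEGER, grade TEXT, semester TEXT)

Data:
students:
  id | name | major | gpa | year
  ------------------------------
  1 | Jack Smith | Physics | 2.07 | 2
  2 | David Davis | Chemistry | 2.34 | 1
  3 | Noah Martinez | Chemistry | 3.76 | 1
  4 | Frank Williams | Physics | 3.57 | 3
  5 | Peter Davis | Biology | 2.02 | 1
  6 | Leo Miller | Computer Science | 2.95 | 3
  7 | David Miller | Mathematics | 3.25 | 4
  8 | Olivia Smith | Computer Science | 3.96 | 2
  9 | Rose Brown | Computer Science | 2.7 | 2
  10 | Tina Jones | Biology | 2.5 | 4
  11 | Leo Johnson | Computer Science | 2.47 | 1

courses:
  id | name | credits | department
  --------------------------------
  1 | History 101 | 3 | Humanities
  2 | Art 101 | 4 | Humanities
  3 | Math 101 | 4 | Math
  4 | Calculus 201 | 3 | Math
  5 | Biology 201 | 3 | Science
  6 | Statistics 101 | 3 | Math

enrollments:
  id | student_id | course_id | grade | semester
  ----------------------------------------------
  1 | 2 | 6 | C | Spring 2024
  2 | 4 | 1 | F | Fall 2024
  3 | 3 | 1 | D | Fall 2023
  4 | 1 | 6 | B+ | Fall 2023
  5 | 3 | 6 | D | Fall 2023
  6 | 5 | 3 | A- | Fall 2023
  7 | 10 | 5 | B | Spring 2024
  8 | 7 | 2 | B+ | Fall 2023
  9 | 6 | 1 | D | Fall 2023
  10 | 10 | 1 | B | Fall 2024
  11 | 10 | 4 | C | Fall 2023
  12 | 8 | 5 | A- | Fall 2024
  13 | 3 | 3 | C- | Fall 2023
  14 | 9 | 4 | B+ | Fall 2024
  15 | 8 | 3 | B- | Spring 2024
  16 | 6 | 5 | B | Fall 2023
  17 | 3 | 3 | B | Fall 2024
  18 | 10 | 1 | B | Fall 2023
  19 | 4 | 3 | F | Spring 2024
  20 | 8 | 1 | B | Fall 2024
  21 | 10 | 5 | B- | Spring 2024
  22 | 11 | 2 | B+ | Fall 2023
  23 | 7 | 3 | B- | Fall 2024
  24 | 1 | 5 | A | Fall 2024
SELECT c.id, p.name AS course, c.grade, c.semester FROM enrollments c JOIN courses p ON c.course_id = p.id WHERE p.credits > 4 ORDER BY c.grade ASC

Execution result:
(no rows)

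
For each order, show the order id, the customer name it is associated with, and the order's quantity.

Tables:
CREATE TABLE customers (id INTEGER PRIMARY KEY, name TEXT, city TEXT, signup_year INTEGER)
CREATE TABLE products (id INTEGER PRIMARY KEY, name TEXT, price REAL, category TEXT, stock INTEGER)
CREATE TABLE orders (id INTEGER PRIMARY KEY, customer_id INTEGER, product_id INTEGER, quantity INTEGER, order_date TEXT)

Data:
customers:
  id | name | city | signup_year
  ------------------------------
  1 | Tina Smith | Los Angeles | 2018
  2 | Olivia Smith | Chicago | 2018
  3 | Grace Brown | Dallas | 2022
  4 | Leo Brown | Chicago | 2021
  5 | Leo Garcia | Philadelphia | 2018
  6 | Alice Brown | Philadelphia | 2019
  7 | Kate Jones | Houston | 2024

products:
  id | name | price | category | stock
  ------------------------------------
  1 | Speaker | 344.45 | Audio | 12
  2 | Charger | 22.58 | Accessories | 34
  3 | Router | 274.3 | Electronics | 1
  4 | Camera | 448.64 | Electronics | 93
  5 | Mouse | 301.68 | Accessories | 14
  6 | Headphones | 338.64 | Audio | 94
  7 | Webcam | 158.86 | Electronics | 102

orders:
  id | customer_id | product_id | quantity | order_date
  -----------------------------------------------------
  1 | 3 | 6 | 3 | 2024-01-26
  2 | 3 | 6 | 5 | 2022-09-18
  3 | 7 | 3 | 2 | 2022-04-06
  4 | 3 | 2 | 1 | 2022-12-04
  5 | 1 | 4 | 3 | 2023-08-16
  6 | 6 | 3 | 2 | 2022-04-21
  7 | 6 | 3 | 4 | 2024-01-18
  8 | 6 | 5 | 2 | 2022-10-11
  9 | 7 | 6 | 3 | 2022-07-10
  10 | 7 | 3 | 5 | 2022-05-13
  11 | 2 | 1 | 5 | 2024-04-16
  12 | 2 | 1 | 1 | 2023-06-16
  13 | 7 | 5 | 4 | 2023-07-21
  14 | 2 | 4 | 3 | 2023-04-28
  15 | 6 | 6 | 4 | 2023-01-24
SELECT c.id, p.name AS customer, c.quantity FROM orders c JOIN customers p ON c.customer_id = p.id

Execution result:
id | customer | quantity
1 | Grace Brown | 3
2 | Grace Brown | 5
3 | Kate Jones | 2
4 | Grace Brown | 1
5 | Tina Smith | 3
6 | Alice Brown | 2
7 | Alice Brown | 4
8 | Alice Brown | 2
9 | Kate Jones | 3
10 | Kate Jones | 5
11 | Olivia Smith | 5
12 | Olivia Smith | 1
13 | Kate Jones | 4
14 | Olivia Smith | 3
15 | Alice Brown | 4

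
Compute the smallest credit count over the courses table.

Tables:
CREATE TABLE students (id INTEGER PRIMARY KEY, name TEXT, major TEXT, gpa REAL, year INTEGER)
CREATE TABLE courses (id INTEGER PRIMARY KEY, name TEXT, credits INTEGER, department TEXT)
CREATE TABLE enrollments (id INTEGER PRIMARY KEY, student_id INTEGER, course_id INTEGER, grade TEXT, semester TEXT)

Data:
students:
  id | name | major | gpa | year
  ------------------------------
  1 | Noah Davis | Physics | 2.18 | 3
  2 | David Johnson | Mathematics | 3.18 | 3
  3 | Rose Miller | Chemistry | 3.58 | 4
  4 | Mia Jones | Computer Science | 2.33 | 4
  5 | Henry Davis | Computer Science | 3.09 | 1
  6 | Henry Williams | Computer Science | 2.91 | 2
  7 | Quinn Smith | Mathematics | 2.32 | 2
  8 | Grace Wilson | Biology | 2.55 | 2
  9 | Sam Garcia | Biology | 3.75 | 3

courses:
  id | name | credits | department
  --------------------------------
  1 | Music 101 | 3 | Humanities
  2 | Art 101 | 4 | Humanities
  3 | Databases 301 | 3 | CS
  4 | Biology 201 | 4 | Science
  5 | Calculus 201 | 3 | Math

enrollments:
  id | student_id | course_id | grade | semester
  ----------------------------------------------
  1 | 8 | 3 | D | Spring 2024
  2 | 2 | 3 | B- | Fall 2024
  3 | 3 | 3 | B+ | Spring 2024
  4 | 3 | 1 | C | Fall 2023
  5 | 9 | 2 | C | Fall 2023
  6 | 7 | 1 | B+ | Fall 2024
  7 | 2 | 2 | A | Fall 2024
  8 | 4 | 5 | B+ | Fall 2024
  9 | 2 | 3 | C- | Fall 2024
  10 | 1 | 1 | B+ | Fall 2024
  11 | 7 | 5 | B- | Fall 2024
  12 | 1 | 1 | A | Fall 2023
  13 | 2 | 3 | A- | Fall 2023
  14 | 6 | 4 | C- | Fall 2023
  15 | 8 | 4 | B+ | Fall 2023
SELECT MIN(credits) FROM courses

Execution result:
3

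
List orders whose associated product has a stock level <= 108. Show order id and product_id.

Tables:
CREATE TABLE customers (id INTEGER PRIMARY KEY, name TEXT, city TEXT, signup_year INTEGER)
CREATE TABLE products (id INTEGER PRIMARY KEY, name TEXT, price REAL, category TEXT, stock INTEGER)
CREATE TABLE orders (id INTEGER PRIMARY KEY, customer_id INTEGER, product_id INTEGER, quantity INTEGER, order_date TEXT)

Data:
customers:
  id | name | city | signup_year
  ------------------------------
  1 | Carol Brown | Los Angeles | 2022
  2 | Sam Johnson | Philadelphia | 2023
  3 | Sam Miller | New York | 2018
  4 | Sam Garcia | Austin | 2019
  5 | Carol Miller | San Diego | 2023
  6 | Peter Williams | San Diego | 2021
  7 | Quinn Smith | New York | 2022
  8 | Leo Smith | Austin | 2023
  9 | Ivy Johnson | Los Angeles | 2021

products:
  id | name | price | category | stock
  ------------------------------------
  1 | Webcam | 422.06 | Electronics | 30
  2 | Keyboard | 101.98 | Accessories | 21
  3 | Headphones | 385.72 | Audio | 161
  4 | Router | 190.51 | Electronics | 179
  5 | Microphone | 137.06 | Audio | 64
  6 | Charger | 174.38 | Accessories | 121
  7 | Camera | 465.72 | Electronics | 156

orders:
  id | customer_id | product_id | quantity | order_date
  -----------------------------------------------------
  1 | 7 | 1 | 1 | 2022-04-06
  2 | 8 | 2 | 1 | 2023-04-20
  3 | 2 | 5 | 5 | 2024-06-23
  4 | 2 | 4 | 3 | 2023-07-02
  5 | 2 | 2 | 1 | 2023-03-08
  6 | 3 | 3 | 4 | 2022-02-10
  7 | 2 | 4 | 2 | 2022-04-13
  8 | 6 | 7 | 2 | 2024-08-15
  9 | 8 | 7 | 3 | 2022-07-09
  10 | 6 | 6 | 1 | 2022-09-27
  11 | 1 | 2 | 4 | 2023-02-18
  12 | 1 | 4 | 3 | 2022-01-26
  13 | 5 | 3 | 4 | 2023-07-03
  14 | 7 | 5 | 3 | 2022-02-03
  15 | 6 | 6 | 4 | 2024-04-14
SELECT id, product_id FROM orders WHERE product_id IN (SELECT id FROM products WHERE stock <= 108)

Execution result:
id | product_id
1 | 1
2 | 2
3 | 5
5 | 2
11 | 2
14 | 5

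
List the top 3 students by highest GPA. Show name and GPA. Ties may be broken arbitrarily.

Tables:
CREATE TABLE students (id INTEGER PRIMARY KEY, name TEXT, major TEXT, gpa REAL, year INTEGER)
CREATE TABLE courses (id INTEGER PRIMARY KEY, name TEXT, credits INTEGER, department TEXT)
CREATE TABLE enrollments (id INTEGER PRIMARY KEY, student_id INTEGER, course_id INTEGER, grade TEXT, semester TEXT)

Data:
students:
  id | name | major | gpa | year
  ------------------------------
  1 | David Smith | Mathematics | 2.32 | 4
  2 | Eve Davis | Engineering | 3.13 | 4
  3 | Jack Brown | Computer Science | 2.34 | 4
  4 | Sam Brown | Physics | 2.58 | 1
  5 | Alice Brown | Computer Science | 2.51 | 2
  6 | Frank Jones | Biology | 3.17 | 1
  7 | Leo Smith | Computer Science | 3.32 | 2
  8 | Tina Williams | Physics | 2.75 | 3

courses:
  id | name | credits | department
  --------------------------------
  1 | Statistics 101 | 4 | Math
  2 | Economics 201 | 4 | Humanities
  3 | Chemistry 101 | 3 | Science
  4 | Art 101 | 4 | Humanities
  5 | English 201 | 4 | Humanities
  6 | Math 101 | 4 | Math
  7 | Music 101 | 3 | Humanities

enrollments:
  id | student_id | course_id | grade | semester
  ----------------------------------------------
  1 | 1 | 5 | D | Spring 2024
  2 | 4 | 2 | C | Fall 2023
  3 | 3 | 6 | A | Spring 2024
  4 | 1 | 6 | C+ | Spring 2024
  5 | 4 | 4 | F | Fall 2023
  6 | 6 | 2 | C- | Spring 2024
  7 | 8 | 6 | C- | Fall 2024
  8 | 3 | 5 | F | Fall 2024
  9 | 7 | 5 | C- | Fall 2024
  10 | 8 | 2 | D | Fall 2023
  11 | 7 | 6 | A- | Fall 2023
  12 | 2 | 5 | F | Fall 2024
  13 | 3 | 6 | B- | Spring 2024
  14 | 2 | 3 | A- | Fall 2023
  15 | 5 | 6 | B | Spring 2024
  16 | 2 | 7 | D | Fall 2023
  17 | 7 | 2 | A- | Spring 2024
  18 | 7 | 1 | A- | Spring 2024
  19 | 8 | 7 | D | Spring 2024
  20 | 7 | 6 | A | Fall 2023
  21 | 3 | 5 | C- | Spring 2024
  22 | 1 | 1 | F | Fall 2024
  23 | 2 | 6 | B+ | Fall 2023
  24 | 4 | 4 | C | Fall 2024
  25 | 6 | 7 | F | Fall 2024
SELECT name, gpa FROM students ORDER BY gpa DESC LIMIT 3

Execution result:
name | gpa
Leo Smith | 3.32
Frank Jones | 3.17
Eve Davis | 3.13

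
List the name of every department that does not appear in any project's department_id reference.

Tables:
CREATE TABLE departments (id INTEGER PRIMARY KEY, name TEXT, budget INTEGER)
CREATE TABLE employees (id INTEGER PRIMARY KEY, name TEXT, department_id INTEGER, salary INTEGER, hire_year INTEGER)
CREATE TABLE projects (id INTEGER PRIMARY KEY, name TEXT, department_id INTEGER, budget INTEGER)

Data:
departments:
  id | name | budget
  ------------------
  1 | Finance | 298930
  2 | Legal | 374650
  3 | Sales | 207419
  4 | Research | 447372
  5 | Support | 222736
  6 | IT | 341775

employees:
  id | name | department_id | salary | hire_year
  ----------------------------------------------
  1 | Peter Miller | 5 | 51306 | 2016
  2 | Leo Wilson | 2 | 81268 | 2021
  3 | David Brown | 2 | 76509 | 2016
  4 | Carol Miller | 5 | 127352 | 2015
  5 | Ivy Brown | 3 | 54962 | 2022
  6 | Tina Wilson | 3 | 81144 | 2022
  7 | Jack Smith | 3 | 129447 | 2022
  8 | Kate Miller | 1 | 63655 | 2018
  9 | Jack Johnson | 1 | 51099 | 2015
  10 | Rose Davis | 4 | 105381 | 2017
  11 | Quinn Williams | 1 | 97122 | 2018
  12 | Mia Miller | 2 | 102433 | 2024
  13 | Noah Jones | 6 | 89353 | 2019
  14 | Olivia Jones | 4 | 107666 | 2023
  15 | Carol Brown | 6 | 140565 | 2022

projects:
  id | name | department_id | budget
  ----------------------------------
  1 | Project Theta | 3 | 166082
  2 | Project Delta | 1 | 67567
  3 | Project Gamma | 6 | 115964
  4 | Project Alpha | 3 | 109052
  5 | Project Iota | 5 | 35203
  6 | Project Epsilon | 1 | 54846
SELECT p.name FROM departments p LEFT JOIN projects c ON c.department_id = p.id WHERE c.id IS NULL

Execution result:
name
Legal
Research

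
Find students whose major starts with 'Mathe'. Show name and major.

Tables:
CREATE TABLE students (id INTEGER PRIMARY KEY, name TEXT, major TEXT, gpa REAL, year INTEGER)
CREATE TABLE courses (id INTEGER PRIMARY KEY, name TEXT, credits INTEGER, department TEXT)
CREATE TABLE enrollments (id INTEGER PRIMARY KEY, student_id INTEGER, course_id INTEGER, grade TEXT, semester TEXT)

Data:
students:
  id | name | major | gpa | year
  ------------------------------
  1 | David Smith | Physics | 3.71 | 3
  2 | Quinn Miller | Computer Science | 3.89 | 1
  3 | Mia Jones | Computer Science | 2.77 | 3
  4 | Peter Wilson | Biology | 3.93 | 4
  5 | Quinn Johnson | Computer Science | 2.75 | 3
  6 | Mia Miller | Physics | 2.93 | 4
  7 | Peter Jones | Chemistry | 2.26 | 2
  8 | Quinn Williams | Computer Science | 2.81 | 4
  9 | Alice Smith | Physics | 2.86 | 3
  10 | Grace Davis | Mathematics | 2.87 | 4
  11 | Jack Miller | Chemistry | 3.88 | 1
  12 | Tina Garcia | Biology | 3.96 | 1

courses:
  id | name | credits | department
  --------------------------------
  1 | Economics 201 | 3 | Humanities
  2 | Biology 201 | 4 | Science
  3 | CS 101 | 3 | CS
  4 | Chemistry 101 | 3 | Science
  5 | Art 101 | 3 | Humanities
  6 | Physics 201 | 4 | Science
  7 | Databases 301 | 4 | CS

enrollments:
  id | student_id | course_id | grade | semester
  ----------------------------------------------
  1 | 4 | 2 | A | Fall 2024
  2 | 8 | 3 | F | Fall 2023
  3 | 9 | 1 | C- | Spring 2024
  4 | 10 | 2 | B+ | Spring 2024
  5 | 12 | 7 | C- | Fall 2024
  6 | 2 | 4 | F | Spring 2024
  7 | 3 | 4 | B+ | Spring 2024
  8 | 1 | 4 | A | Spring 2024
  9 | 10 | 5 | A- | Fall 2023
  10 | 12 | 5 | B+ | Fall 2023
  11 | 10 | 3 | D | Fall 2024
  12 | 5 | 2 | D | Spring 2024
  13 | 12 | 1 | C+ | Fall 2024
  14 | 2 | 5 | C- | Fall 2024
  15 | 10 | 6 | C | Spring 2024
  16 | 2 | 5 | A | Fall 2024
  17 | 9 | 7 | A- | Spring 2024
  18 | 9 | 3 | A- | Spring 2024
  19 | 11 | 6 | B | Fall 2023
SELECT name, major FROM students WHERE major LIKE 'Mathe%'

Execution result:
name | major
Grace Davis | Mathematics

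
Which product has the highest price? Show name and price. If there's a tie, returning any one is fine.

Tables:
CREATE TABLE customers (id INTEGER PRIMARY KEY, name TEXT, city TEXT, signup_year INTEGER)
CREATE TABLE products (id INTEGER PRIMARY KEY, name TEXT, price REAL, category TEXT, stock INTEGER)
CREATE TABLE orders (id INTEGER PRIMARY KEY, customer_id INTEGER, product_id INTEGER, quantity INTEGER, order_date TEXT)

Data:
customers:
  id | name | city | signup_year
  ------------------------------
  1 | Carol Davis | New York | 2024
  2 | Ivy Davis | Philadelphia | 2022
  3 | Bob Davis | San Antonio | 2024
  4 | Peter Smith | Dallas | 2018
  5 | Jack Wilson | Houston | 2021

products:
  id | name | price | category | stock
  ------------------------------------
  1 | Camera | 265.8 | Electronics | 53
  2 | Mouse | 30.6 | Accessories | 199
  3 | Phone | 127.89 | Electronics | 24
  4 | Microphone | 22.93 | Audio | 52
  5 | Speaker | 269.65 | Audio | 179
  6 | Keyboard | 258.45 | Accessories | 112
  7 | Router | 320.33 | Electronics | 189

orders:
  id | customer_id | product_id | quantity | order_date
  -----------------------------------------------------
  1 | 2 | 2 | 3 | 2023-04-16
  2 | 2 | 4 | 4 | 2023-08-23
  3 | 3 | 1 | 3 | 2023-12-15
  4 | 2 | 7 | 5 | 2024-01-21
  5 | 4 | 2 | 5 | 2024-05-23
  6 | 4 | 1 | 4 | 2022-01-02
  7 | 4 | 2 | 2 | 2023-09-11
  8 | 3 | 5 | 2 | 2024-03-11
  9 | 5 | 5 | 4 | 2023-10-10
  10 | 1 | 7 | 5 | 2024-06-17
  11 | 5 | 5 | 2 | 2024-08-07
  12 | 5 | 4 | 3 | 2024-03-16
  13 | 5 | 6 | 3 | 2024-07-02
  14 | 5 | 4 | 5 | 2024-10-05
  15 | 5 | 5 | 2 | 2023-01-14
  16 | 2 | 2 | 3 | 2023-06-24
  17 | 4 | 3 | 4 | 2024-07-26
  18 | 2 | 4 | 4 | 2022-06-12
SELECT name, price FROM products ORDER BY price DESC LIMIT 1

Execution result:
name | price
Router | 320.33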